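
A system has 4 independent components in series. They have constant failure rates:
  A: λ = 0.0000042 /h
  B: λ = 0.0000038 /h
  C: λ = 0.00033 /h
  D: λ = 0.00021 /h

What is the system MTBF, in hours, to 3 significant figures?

1820

Series of exponential components: λ_sys = Σ λ_i
λ_sys = 0.0000042 + 0.0000038 + 0.00033 + 0.00021 = 5.4800e-04 /h
MTBF = 1 / λ_sys = 1820 h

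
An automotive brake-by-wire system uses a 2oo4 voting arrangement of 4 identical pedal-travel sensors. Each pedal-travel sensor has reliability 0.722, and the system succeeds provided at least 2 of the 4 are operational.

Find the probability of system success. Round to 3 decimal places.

0.932

R = Σ_{i=2}^{4} C(4,i) p^i (1−p)^{4−i} with p = 0.722
C(4,2)·0.722^2·0.278^2 = 0.24172
C(4,3)·0.722^3·0.278^1 = 0.41852
C(4,4)·0.722^4·0.278^0 = 0.27174
Sum = 0.932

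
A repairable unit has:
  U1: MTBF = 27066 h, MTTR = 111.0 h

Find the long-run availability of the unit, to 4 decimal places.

0.9959

A(U1) = MTBF/(MTBF+MTTR) = 27066/(27066+111.0) = 0.9959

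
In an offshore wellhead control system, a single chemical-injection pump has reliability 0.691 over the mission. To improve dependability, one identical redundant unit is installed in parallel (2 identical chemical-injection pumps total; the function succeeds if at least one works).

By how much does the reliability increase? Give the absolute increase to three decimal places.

0.214

R_before = 0.691
R_after = 1 − (1 − 0.691)^2 = 0.905
ΔR = 0.905 − 0.691 = 0.214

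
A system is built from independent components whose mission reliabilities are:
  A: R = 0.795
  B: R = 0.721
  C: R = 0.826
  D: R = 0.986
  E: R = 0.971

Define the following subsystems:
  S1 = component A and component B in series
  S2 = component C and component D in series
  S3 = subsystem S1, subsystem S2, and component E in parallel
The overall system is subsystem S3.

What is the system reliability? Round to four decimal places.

0.9977

Series (A and B): 0.795000 × 0.721000 = 0.573195
Series (C and D): 0.826000 × 0.986000 = 0.814436
Parallel ([0.573195], [0.814436], and E): 1 − (1 − 0.573195)(1 − 0.814436)(1 − 0.971000) = 0.9977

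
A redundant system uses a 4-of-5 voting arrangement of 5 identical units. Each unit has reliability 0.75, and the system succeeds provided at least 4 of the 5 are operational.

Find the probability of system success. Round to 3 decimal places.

0.633

R = Σ_{i=4}^{5} C(5,i) p^i (1−p)^{5−i} with p = 0.75
C(5,4)·0.75^4·0.25^1 = 0.39551
C(5,5)·0.75^5·0.25^0 = 0.23730
Sum = 0.633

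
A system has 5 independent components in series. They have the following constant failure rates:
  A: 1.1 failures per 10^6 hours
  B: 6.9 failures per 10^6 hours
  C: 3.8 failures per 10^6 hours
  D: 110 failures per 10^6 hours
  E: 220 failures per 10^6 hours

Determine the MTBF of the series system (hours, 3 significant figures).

2930

Series of exponential components: λ_sys = Σ λ_i
λ_sys = 0.0000011 + 0.0000069 + 0.0000038 + 0.00011 + 0.00022 = 3.4180e-04 /h
MTBF = 1 / λ_sys = 2930 h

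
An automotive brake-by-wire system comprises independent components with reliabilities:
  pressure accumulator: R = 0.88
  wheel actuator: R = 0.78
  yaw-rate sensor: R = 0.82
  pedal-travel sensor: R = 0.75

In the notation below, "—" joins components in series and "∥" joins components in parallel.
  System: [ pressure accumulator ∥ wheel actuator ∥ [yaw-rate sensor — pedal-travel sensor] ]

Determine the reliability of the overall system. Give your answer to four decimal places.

0.9898

Series (yaw-rate sensor and pedal-travel sensor): 0.820000 × 0.750000 = 0.615000
Parallel (pressure accumulator, wheel actuator, and [0.615000]): 1 − (1 − 0.880000)(1 − 0.780000)(1 − 0.615000) = 0.9898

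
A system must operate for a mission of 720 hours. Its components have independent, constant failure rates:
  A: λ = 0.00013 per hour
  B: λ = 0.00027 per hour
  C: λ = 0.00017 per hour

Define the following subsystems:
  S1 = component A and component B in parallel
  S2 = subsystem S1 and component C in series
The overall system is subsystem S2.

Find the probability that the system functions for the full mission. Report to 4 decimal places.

0.8708

R(A) = exp(−0.00013 × 720) = 0.910647
R(B) = exp(−0.00027 × 720) = 0.823329
R(C) = exp(−0.00017 × 720) = 0.884794
Parallel (A and B): 1 − (1 − 0.910647)(1 − 0.823329) = 0.984214
Series ([0.984214] and C): 0.984214 × 0.884794 = 0.8708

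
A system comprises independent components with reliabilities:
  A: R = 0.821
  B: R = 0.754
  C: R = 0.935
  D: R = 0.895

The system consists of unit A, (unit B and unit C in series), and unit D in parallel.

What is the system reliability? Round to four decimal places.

Series (B and C): 0.754000 × 0.935000 = 0.704990
Parallel (A, [0.704990], and D): 1 − (1 − 0.821000)(1 − 0.704990)(1 − 0.895000) = 0.9945

0.9945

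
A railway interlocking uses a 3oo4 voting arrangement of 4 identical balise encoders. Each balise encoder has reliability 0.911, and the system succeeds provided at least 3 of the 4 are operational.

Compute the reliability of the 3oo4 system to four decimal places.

R = Σ_{i=3}^{4} C(4,i) p^i (1−p)^{4−i} with p = 0.911
C(4,3)·0.911^3·0.089^1 = 0.269157
C(4,4)·0.911^4·0.089^0 = 0.688769
Sum = 0.9579

0.9579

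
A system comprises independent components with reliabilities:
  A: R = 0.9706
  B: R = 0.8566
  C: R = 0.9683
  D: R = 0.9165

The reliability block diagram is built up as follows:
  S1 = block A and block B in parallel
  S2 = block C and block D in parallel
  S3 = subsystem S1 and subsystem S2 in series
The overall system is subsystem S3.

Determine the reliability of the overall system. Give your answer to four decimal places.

0.9931

Parallel (A and B): 1 − (1 − 0.970600)(1 − 0.856600) = 0.995784
Parallel (C and D): 1 − (1 − 0.968300)(1 − 0.916500) = 0.997353
Series ([0.995784] and [0.997353]): 0.995784 × 0.997353 = 0.9931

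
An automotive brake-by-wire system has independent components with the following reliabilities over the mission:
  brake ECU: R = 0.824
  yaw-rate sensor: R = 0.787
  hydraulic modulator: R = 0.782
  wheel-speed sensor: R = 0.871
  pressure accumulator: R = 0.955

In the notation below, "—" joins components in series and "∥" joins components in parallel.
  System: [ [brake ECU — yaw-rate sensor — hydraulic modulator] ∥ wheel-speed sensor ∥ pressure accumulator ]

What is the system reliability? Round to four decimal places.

0.9971

Series (brake ECU, yaw-rate sensor, and hydraulic modulator): 0.824000 × 0.787000 × 0.782000 = 0.507118
Parallel ([0.507118], wheel-speed sensor, and pressure accumulator): 1 − (1 − 0.507118)(1 − 0.871000)(1 − 0.955000) = 0.9971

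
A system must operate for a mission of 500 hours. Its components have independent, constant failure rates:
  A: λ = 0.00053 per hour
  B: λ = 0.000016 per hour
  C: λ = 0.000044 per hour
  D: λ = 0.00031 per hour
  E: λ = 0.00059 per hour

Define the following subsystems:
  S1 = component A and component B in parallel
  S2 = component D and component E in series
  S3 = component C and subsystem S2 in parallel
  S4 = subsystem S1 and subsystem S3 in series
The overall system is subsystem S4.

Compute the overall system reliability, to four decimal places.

R(A) = exp(−0.00053 × 500) = 0.767206
R(B) = exp(−0.000016 × 500) = 0.992032
R(C) = exp(−0.000044 × 500) = 0.978240
R(D) = exp(−0.00031 × 500) = 0.856415
R(E) = exp(−0.00059 × 500) = 0.744532
Parallel (A and B): 1 − (1 − 0.767206)(1 − 0.992032) = 0.998145
Series (D and E): 0.856415 × 0.744532 = 0.637628
Parallel (C and [0.637628]): 1 − (1 − 0.978240)(1 − 0.637628) = 0.992115
Series ([0.998145] and [0.992115]): 0.998145 × 0.992115 = 0.9903

0.9903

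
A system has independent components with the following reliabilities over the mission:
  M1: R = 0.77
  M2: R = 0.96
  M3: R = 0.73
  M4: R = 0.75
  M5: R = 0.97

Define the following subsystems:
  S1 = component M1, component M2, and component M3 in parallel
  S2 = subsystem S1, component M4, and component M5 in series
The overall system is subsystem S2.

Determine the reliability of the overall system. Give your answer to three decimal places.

Parallel (M1, M2, and M3): 1 − (1 − 0.77000)(1 − 0.96000)(1 − 0.73000) = 0.99752
Series ([0.99752], M4, and M5): 0.99752 × 0.75000 × 0.97000 = 0.726

0.726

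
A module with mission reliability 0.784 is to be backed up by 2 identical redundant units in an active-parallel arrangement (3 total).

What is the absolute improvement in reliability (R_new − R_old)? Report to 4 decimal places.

R_before = 0.784
R_after = 1 − (1 − 0.784)^3 = 0.9899
ΔR = 0.9899 − 0.784 = 0.2059

0.2059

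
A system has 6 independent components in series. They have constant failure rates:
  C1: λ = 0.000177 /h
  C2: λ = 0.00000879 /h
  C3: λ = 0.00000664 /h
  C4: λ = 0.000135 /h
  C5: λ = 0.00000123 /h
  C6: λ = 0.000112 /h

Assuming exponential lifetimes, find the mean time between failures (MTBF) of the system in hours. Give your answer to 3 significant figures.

2270

Series of exponential components: λ_sys = Σ λ_i
λ_sys = 0.000177 + 0.00000879 + 0.00000664 + 0.000135 + 0.00000123 + 0.000112 = 4.4066e-04 /h
MTBF = 1 / λ_sys = 2270 h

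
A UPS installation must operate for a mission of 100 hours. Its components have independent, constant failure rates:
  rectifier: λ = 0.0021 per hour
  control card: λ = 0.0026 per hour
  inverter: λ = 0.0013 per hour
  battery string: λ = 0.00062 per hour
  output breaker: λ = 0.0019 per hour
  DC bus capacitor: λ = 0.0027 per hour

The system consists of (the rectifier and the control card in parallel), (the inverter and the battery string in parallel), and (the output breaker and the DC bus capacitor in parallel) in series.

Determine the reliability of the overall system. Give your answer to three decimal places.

R(rectifier) = exp(−0.0021 × 100) = 0.81058
R(control card) = exp(−0.0026 × 100) = 0.77105
R(inverter) = exp(−0.0013 × 100) = 0.87810
R(battery string) = exp(−0.00062 × 100) = 0.93988
R(output breaker) = exp(−0.0019 × 100) = 0.82696
R(DC bus capacitor) = exp(−0.0027 × 100) = 0.76338
Parallel (rectifier and control card): 1 − (1 − 0.81058)(1 − 0.77105) = 0.95663
Parallel (inverter and battery string): 1 − (1 − 0.87810)(1 − 0.93988) = 0.99267
Parallel (output breaker and DC bus capacitor): 1 − (1 − 0.82696)(1 − 0.76338) = 0.95906
Series ([0.95663], [0.99267], and [0.95906]): 0.95663 × 0.99267 × 0.95906 = 0.911

0.911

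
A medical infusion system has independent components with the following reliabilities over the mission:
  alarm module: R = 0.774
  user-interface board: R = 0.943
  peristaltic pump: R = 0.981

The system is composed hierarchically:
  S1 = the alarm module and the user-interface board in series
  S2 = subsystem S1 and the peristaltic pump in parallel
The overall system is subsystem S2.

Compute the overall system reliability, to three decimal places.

0.995

Series (alarm module and user-interface board): 0.77400 × 0.94300 = 0.72988
Parallel ([0.72988] and peristaltic pump): 1 − (1 − 0.72988)(1 − 0.98100) = 0.995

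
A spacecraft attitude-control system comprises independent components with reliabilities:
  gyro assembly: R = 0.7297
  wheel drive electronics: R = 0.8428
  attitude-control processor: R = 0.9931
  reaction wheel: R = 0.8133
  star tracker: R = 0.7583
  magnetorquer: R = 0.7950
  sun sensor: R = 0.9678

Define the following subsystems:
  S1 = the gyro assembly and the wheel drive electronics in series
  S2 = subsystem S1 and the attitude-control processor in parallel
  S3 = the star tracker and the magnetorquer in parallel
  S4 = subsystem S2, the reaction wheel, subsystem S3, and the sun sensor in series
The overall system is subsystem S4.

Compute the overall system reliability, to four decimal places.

0.7461

Series (gyro assembly and wheel drive electronics): 0.729700 × 0.842800 = 0.614991
Parallel ([0.614991] and attitude-control processor): 1 − (1 − 0.614991)(1 − 0.993100) = 0.997343
Parallel (star tracker and magnetorquer): 1 − (1 − 0.758300)(1 − 0.795000) = 0.950452
Series ([0.997343], reaction wheel, [0.950452], and sun sensor): 0.997343 × 0.813300 × 0.950452 × 0.967800 = 0.7461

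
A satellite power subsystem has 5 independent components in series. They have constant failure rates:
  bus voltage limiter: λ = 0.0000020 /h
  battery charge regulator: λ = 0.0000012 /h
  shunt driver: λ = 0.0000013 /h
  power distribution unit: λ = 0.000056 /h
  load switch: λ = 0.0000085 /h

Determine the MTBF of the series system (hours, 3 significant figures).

14500

Series of exponential components: λ_sys = Σ λ_i
λ_sys = 0.0000020 + 0.0000012 + 0.0000013 + 0.000056 + 0.0000085 = 6.9000e-05 /h
MTBF = 1 / λ_sys = 14500 h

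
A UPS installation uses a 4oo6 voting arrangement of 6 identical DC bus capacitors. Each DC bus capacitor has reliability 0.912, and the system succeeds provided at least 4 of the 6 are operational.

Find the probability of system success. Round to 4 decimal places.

0.9889

R = Σ_{i=4}^{6} C(6,i) p^i (1−p)^{6−i} with p = 0.912
C(6,4)·0.912^4·0.088^2 = 0.080359
C(6,5)·0.912^5·0.088^1 = 0.333126
C(6,6)·0.912^6·0.088^0 = 0.575399
Sum = 0.9889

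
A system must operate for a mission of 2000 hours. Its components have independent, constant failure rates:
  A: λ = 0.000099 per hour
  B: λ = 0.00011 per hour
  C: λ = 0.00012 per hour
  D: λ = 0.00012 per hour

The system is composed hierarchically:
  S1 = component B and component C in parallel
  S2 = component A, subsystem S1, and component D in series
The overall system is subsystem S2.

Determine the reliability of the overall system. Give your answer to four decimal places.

R(A) = exp(−0.000099 × 2000) = 0.820370
R(B) = exp(−0.00011 × 2000) = 0.802519
R(C) = exp(−0.00012 × 2000) = 0.786628
R(D) = exp(−0.00012 × 2000) = 0.786628
Parallel (B and C): 1 − (1 − 0.802519)(1 − 0.786628) = 0.957863
Series (A, [0.957863], and D): 0.820370 × 0.957863 × 0.786628 = 0.6181

0.6181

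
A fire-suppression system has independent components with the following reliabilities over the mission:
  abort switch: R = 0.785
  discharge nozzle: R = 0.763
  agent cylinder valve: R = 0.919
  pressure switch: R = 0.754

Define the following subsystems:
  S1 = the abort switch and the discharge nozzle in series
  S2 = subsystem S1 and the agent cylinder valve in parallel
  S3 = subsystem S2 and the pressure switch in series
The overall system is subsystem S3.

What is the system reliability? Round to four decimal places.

0.7295

Series (abort switch and discharge nozzle): 0.785000 × 0.763000 = 0.598955
Parallel ([0.598955] and agent cylinder valve): 1 − (1 − 0.598955)(1 − 0.919000) = 0.967515
Series ([0.967515] and pressure switch): 0.967515 × 0.754000 = 0.7295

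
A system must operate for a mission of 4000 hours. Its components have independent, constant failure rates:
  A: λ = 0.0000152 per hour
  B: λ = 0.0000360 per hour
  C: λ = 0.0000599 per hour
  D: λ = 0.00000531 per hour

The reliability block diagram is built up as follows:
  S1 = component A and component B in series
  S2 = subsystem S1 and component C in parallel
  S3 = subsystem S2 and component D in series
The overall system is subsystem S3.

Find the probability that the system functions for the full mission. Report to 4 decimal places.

0.9404

R(A) = exp(−0.0000152 × 4000) = 0.941011
R(B) = exp(−0.0000360 × 4000) = 0.865888
R(C) = exp(−0.0000599 × 4000) = 0.786943
R(D) = exp(−0.00000531 × 4000) = 0.978984
Series (A and B): 0.941011 × 0.865888 = 0.814810
Parallel ([0.814810] and C): 1 − (1 − 0.814810)(1 − 0.786943) = 0.960544
Series ([0.960544] and D): 0.960544 × 0.978984 = 0.9404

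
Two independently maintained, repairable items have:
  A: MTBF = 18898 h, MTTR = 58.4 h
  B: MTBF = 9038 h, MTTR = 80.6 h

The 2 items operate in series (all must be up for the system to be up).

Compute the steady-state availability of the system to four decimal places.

A(A) = MTBF/(MTBF+MTTR) = 18898/(18898+58.4) = 0.996919
A(B) = MTBF/(MTBF+MTTR) = 9038/(9038+80.6) = 0.991161
Series availability: 0.996919 × 0.991161 = 0.9881

0.9881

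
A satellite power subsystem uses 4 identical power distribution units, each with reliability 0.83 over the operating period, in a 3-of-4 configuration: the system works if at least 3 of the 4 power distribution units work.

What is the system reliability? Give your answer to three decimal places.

0.863

R = Σ_{i=3}^{4} C(4,i) p^i (1−p)^{4−i} with p = 0.83
C(4,3)·0.83^3·0.17^1 = 0.38882
C(4,4)·0.83^4·0.17^0 = 0.47458
Sum = 0.863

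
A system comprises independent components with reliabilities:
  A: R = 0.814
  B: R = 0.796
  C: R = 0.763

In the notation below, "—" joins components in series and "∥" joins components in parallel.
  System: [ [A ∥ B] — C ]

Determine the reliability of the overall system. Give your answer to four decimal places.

Parallel (A and B): 1 − (1 − 0.814000)(1 − 0.796000) = 0.962056
Series ([0.962056] and C): 0.962056 × 0.763000 = 0.7340

0.7340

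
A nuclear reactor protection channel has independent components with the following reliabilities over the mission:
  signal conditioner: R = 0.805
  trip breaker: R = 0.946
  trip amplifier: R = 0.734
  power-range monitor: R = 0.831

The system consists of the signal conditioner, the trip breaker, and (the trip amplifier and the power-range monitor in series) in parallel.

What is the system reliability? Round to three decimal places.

0.996

Series (trip amplifier and power-range monitor): 0.73400 × 0.83100 = 0.60995
Parallel (signal conditioner, trip breaker, and [0.60995]): 1 − (1 − 0.80500)(1 − 0.94600)(1 − 0.60995) = 0.996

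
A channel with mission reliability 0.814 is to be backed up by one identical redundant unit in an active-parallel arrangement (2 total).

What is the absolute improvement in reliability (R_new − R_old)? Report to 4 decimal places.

0.1514

R_before = 0.814
R_after = 1 − (1 − 0.814)^2 = 0.9654
ΔR = 0.9654 − 0.814 = 0.1514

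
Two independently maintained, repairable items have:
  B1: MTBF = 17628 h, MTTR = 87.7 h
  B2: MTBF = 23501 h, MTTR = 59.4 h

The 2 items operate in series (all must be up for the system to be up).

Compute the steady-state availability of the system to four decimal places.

A(B1) = MTBF/(MTBF+MTTR) = 17628/(17628+87.7) = 0.995050
A(B2) = MTBF/(MTBF+MTTR) = 23501/(23501+59.4) = 0.997479
Series availability: 0.995050 × 0.997479 = 0.9925

0.9925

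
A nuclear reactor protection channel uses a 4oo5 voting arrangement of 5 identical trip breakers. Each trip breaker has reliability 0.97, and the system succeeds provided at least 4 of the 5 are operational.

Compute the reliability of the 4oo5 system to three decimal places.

R = Σ_{i=4}^{5} C(5,i) p^i (1−p)^{5−i} with p = 0.97
C(5,4)·0.97^4·0.03^1 = 0.13279
C(5,5)·0.97^5·0.03^0 = 0.85873
Sum = 0.992

0.992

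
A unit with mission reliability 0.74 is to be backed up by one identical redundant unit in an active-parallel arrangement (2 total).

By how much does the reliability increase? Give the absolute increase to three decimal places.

0.192

R_before = 0.74
R_after = 1 − (1 − 0.74)^2 = 0.932
ΔR = 0.932 − 0.74 = 0.192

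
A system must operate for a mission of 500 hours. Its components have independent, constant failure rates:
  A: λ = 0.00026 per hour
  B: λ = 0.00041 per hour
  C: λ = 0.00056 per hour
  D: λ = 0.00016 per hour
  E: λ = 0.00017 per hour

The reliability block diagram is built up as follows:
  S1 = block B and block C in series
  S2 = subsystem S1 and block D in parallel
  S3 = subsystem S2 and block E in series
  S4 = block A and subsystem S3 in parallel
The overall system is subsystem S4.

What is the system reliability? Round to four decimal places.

R(A) = exp(−0.00026 × 500) = 0.878095
R(B) = exp(−0.00041 × 500) = 0.814647
R(C) = exp(−0.00056 × 500) = 0.755784
R(D) = exp(−0.00016 × 500) = 0.923116
R(E) = exp(−0.00017 × 500) = 0.918512
Series (B and C): 0.814647 × 0.755784 = 0.615697
Parallel ([0.615697] and D): 1 − (1 − 0.615697)(1 − 0.923116) = 0.970453
Series ([0.970453] and E): 0.970453 × 0.918512 = 0.891373
Parallel (A and [0.891373]): 1 − (1 − 0.878095)(1 − 0.891373) = 0.9868

0.9868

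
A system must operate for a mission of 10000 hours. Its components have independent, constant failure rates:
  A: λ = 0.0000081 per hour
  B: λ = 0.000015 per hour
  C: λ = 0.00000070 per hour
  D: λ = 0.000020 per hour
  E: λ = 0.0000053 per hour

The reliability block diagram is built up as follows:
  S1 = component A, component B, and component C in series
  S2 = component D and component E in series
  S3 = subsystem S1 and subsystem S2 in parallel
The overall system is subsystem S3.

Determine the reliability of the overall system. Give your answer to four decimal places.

R(A) = exp(−0.0000081 × 10000) = 0.922194
R(B) = exp(−0.000015 × 10000) = 0.860708
R(C) = exp(−0.00000070 × 10000) = 0.993024
R(D) = exp(−0.000020 × 10000) = 0.818731
R(E) = exp(−0.0000053 × 10000) = 0.948380
Series (A, B, and C): 0.922194 × 0.860708 × 0.993024 = 0.788203
Series (D and E): 0.818731 × 0.948380 = 0.776468
Parallel ([0.788203] and [0.776468]): 1 − (1 − 0.788203)(1 − 0.776468) = 0.9527

0.9527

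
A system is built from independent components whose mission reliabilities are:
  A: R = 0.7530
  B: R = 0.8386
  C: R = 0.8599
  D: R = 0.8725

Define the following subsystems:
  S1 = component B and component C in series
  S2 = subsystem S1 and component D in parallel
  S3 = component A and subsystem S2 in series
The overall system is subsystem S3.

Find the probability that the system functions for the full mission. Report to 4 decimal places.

0.7262

Series (B and C): 0.838600 × 0.859900 = 0.721112
Parallel ([0.721112] and D): 1 − (1 − 0.721112)(1 − 0.872500) = 0.964442
Series (A and [0.964442]): 0.753000 × 0.964442 = 0.7262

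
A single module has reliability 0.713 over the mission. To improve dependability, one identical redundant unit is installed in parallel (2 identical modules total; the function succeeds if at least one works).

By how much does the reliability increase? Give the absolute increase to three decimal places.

0.205

R_before = 0.713
R_after = 1 − (1 − 0.713)^2 = 0.918
ΔR = 0.918 − 0.713 = 0.205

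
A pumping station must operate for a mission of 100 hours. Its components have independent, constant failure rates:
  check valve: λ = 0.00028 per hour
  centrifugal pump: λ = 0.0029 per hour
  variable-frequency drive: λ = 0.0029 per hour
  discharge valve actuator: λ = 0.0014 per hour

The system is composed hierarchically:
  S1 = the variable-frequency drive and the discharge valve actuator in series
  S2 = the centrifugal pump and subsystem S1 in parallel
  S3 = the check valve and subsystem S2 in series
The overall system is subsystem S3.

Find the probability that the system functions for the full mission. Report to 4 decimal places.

R(check valve) = exp(−0.00028 × 100) = 0.972388
R(centrifugal pump) = exp(−0.0029 × 100) = 0.748264
R(variable-frequency drive) = exp(−0.0029 × 100) = 0.748264
R(discharge valve actuator) = exp(−0.0014 × 100) = 0.869358
Series (variable-frequency drive and discharge valve actuator): 0.748264 × 0.869358 = 0.650509
Parallel (centrifugal pump and [0.650509]): 1 − (1 − 0.748264)(1 − 0.650509) = 0.912021
Series (check valve and [0.912021]): 0.972388 × 0.912021 = 0.8868

0.8868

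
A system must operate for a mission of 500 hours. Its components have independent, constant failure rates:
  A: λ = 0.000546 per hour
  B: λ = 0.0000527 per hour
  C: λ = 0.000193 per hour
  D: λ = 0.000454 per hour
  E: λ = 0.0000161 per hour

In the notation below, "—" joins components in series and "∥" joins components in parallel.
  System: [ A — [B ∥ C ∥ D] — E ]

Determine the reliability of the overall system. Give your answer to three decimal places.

0.755

R(A) = exp(−0.000546 × 500) = 0.76109
R(B) = exp(−0.0000527 × 500) = 0.97399
R(C) = exp(−0.000193 × 500) = 0.90801
R(D) = exp(−0.000454 × 500) = 0.79692
R(E) = exp(−0.0000161 × 500) = 0.99198
Parallel (B, C, and D): 1 − (1 − 0.97399)(1 − 0.90801)(1 − 0.79692) = 0.99951
Series (A, [0.99951], and E): 0.76109 × 0.99951 × 0.99198 = 0.755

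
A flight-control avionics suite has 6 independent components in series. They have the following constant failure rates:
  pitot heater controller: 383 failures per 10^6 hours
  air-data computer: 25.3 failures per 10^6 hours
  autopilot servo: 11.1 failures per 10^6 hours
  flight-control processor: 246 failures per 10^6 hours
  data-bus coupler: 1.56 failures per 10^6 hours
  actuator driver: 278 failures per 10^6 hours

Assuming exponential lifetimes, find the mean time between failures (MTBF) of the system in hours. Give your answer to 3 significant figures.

1060

Series of exponential components: λ_sys = Σ λ_i
λ_sys = 0.000383 + 0.0000253 + 0.0000111 + 0.000246 + 0.00000156 + 0.000278 = 9.4496e-04 /h
MTBF = 1 / λ_sys = 1060 h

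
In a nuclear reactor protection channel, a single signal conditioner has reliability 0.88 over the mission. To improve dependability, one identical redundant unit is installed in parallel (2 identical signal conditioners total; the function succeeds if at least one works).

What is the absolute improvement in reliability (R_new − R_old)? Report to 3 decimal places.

0.106

R_before = 0.88
R_after = 1 − (1 − 0.88)^2 = 0.986
ΔR = 0.986 − 0.88 = 0.106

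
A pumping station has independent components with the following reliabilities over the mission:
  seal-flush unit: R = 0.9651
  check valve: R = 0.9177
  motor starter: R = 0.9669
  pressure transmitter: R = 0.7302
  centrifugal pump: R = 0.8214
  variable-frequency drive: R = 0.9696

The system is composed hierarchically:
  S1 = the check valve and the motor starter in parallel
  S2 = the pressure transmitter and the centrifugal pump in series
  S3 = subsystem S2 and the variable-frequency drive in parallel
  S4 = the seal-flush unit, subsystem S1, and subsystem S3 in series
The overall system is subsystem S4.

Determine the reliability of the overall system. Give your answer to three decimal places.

Parallel (check valve and motor starter): 1 − (1 − 0.91770)(1 − 0.96690) = 0.99728
Series (pressure transmitter and centrifugal pump): 0.73020 × 0.82140 = 0.59979
Parallel ([0.59979] and variable-frequency drive): 1 − (1 − 0.59979)(1 − 0.96960) = 0.98783
Series (seal-flush unit, [0.99728], and [0.98783]): 0.96510 × 0.99728 × 0.98783 = 0.951

0.951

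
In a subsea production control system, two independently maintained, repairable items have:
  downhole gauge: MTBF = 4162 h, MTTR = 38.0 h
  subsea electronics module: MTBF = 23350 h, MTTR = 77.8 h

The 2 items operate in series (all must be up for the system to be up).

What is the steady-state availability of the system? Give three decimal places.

A(downhole gauge) = MTBF/(MTBF+MTTR) = 4162/(4162+38.0) = 0.990952
A(subsea electronics module) = MTBF/(MTBF+MTTR) = 23350/(23350+77.8) = 0.996679
Series availability: 0.990952 × 0.996679 = 0.988

0.988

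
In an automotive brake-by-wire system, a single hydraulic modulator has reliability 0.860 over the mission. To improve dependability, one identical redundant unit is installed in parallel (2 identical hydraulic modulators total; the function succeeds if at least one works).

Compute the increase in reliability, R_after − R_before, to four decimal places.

0.1204

R_before = 0.860
R_after = 1 − (1 − 0.860)^2 = 0.9804
ΔR = 0.9804 − 0.860 = 0.1204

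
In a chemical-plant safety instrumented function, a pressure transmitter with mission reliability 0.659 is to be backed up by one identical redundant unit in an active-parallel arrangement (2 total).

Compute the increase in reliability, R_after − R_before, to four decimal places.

0.2247

R_before = 0.659
R_after = 1 − (1 − 0.659)^2 = 0.8837
ΔR = 0.8837 − 0.659 = 0.2247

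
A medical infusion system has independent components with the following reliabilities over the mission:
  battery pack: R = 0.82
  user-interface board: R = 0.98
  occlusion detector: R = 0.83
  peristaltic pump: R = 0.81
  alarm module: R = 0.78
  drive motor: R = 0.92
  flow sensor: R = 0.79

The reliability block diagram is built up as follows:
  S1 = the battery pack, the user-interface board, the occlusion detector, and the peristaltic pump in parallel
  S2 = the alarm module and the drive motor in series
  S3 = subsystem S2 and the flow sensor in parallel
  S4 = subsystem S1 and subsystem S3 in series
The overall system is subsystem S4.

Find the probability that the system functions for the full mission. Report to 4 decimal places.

Parallel (battery pack, user-interface board, occlusion detector, and peristaltic pump): 1 − (1 − 0.820000)(1 − 0.980000)(1 − 0.830000)(1 − 0.810000) = 0.999884
Series (alarm module and drive motor): 0.780000 × 0.920000 = 0.717600
Parallel ([0.717600] and flow sensor): 1 − (1 − 0.717600)(1 − 0.790000) = 0.940696
Series ([0.999884] and [0.940696]): 0.999884 × 0.940696 = 0.9406

0.9406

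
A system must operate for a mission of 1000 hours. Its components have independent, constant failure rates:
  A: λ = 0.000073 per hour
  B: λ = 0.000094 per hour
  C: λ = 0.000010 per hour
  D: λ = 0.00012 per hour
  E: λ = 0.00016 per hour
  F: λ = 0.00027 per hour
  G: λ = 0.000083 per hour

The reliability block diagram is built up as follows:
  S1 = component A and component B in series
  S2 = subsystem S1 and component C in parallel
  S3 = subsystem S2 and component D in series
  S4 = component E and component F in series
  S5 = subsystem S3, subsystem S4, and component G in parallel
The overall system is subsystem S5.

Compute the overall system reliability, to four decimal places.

R(A) = exp(−0.000073 × 1000) = 0.929601
R(B) = exp(−0.000094 × 1000) = 0.910283
R(C) = exp(−0.000010 × 1000) = 0.990050
R(D) = exp(−0.00012 × 1000) = 0.886920
R(E) = exp(−0.00016 × 1000) = 0.852144
R(F) = exp(−0.00027 × 1000) = 0.763379
R(G) = exp(−0.000083 × 1000) = 0.920351
Series (A and B): 0.929601 × 0.910283 = 0.846200
Parallel ([0.846200] and C): 1 − (1 − 0.846200)(1 − 0.990050) = 0.998470
Series ([0.998470] and D): 0.998470 × 0.886920 = 0.885563
Series (E and F): 0.852144 × 0.763379 = 0.650509
Parallel ([0.885563], [0.650509], and G): 1 − (1 − 0.885563)(1 − 0.650509)(1 − 0.920351) = 0.9968

0.9968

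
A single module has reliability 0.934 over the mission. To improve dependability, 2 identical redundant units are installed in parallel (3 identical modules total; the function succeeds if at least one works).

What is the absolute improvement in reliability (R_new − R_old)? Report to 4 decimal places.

R_before = 0.934
R_after = 1 − (1 − 0.934)^3 = 0.9997
ΔR = 0.9997 − 0.934 = 0.0657

0.0657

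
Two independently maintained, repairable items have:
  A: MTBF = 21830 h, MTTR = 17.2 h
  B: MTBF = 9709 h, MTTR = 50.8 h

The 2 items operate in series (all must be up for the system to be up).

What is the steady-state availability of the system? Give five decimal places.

A(A) = MTBF/(MTBF+MTTR) = 21830/(21830+17.2) = 0.999213
A(B) = MTBF/(MTBF+MTTR) = 9709/(9709+50.8) = 0.994795
Series availability: 0.999213 × 0.994795 = 0.99401

0.99401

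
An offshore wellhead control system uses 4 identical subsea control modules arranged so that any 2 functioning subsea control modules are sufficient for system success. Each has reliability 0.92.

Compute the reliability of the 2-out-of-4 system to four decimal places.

R = Σ_{i=2}^{4} C(4,i) p^i (1−p)^{4−i} with p = 0.92
C(4,2)·0.92^2·0.08^2 = 0.032502
C(4,3)·0.92^3·0.08^1 = 0.249180
C(4,4)·0.92^4·0.08^0 = 0.716393
Sum = 0.9981

0.9981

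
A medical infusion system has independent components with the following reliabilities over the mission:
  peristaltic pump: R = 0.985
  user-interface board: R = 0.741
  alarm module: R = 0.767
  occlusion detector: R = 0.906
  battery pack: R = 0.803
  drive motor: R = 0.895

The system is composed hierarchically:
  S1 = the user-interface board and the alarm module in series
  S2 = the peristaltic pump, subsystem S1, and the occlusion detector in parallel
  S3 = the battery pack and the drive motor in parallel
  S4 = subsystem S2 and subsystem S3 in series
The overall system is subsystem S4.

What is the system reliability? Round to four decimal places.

0.9787

Series (user-interface board and alarm module): 0.741000 × 0.767000 = 0.568347
Parallel (peristaltic pump, [0.568347], and occlusion detector): 1 − (1 − 0.985000)(1 − 0.568347)(1 − 0.906000) = 0.999391
Parallel (battery pack and drive motor): 1 − (1 − 0.803000)(1 − 0.895000) = 0.979315
Series ([0.999391] and [0.979315]): 0.999391 × 0.979315 = 0.9787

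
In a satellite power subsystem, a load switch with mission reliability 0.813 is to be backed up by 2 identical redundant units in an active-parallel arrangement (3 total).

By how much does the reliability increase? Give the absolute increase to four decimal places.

0.1805

R_before = 0.813
R_after = 1 − (1 − 0.813)^3 = 0.9935
ΔR = 0.9935 − 0.813 = 0.1805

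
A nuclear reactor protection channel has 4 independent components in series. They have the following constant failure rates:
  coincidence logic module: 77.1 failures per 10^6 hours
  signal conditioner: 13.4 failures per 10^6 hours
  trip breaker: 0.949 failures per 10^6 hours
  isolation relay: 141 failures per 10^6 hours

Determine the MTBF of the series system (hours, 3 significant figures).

Series of exponential components: λ_sys = Σ λ_i
λ_sys = 0.0000771 + 0.0000134 + 0.000000949 + 0.000141 = 2.3245e-04 /h
MTBF = 1 / λ_sys = 4300 h

4300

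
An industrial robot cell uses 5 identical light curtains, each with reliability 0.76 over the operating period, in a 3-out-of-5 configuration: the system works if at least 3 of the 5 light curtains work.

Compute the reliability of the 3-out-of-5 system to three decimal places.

R = Σ_{i=3}^{5} C(5,i) p^i (1−p)^{5−i} with p = 0.76
C(5,3)·0.76^3·0.24^2 = 0.25285
C(5,4)·0.76^4·0.24^1 = 0.40035
C(5,5)·0.76^5·0.24^0 = 0.25355
Sum = 0.907

0.907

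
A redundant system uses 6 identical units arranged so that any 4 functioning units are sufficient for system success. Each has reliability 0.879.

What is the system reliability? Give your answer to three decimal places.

R = Σ_{i=4}^{6} C(6,i) p^i (1−p)^{6−i} with p = 0.879
C(6,4)·0.879^4·0.121^2 = 0.13110
C(6,5)·0.879^5·0.121^1 = 0.38096
C(6,6)·0.879^6·0.121^0 = 0.46125
Sum = 0.973

0.973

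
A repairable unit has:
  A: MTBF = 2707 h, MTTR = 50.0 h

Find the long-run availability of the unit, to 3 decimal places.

A(A) = MTBF/(MTBF+MTTR) = 2707/(2707+50.0) = 0.982

0.982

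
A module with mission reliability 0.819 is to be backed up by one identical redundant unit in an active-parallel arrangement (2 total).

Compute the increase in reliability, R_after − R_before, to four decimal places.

0.1482

R_before = 0.819
R_after = 1 − (1 − 0.819)^2 = 0.9672
ΔR = 0.9672 − 0.819 = 0.1482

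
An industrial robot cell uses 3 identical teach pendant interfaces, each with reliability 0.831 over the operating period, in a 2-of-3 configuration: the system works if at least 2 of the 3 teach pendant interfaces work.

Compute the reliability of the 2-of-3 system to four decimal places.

0.9240

R = Σ_{i=2}^{3} C(3,i) p^i (1−p)^{3−i} with p = 0.831
C(3,2)·0.831^2·0.169^1 = 0.350114
C(3,3)·0.831^3·0.169^0 = 0.573856
Sum = 0.9240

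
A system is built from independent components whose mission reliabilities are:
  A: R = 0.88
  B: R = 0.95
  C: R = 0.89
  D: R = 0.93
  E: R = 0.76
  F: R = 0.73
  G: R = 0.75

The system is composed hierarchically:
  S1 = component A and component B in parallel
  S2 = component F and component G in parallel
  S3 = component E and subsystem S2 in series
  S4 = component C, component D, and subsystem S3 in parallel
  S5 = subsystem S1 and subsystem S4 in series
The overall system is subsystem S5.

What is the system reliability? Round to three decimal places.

Parallel (A and B): 1 − (1 − 0.88000)(1 − 0.95000) = 0.99400
Parallel (F and G): 1 − (1 − 0.73000)(1 − 0.75000) = 0.93250
Series (E and [0.93250]): 0.76000 × 0.93250 = 0.70870
Parallel (C, D, and [0.70870]): 1 − (1 − 0.89000)(1 − 0.93000)(1 − 0.70870) = 0.99776
Series ([0.99400] and [0.99776]): 0.99400 × 0.99776 = 0.992

0.992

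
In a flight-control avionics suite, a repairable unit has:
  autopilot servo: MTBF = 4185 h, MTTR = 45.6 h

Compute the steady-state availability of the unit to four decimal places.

0.9892

A(autopilot servo) = MTBF/(MTBF+MTTR) = 4185/(4185+45.6) = 0.9892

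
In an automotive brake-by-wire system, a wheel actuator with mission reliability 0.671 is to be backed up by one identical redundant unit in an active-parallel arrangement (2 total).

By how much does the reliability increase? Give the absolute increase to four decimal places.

0.2208

R_before = 0.671
R_after = 1 − (1 − 0.671)^2 = 0.8918
ΔR = 0.8918 − 0.671 = 0.2208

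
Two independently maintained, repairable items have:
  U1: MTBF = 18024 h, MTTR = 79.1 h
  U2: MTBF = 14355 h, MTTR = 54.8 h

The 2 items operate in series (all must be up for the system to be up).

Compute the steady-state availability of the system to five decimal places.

0.99184

A(U1) = MTBF/(MTBF+MTTR) = 18024/(18024+79.1) = 0.995631
A(U2) = MTBF/(MTBF+MTTR) = 14355/(14355+54.8) = 0.996197
Series availability: 0.995631 × 0.996197 = 0.99184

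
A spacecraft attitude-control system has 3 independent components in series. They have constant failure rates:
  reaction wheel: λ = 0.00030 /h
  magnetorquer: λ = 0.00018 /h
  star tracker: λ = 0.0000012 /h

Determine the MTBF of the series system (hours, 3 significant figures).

Series of exponential components: λ_sys = Σ λ_i
λ_sys = 0.00030 + 0.00018 + 0.0000012 = 4.8120e-04 /h
MTBF = 1 / λ_sys = 2080 h

2080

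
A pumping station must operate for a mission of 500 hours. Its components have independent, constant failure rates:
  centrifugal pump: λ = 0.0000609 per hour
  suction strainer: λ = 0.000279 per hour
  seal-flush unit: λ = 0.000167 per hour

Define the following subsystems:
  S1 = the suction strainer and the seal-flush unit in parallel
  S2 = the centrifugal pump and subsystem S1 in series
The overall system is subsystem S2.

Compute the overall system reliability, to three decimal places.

R(centrifugal pump) = exp(−0.0000609 × 500) = 0.97001
R(suction strainer) = exp(−0.000279 × 500) = 0.86979
R(seal-flush unit) = exp(−0.000167 × 500) = 0.91989
Parallel (suction strainer and seal-flush unit): 1 − (1 − 0.86979)(1 − 0.91989) = 0.98957
Series (centrifugal pump and [0.98957]): 0.97001 × 0.98957 = 0.960

0.960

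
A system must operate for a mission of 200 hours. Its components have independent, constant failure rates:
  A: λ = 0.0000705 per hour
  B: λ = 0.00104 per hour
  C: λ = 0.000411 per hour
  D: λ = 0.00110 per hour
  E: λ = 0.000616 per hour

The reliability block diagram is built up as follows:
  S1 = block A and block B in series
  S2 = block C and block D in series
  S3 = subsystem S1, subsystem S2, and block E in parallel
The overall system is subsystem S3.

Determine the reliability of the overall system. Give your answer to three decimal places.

R(A) = exp(−0.0000705 × 200) = 0.98600
R(B) = exp(−0.00104 × 200) = 0.81221
R(C) = exp(−0.000411 × 200) = 0.92109
R(D) = exp(−0.00110 × 200) = 0.80252
R(E) = exp(−0.000616 × 200) = 0.88409
Series (A and B): 0.98600 × 0.81221 = 0.80084
Series (C and D): 0.92109 × 0.80252 = 0.73919
Parallel ([0.80084], [0.73919], and E): 1 − (1 − 0.80084)(1 − 0.73919)(1 − 0.88409) = 0.994

0.994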